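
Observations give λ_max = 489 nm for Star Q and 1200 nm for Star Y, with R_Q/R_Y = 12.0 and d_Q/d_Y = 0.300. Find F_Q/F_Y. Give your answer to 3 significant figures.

Wien's law: T_Q/T_Y = λ_Y/λ_Q = 1200/489 = 2.454.
L_Q/L_Y = (R_Q/R_Y)²(T_Q/T_Y)⁴ = (12.0)²(2.454)⁴ = 5222.
F_Q/F_Y = (L_Q/L_Y)/(d_Q/d_Y)² = 5222/(0.300)² = 5.802×10^4.

5.80×10^4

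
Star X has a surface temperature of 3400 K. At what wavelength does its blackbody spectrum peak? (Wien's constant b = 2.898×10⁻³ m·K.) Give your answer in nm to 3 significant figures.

852 nm

λ_max = b/T = 2.898×10⁻³ / 3400 = 8.52×10^-7 m = 852.4 nm.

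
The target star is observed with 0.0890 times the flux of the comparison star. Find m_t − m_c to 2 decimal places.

m_t − m_c = −2.5 log₁₀(F_t/F_c) = −2.5 log₁₀(0.0890) = −2.5 × (-1.051) = 2.627.

2.63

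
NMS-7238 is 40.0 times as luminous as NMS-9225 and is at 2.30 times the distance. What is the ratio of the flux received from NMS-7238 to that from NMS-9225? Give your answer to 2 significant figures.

F = L/(4πd²), so F_NMS-7238/F_NMS-9225 = (L_NMS-7238/L_NMS-9225) / (d_NMS-7238/d_NMS-9225)²
= 40.0 / (2.30)² = 40.0 / 5.290 = 7.561.

7.6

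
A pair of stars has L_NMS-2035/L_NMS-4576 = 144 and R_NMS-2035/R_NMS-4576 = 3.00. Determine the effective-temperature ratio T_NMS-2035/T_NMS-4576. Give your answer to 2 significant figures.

2.0

L ∝ R²T⁴ gives T ∝ (L/R²)^(1/4), so
T_NMS-2035/T_NMS-4576 = (144 / 3.00²)^(1/4) = (16.00)^(1/4) = 2.000.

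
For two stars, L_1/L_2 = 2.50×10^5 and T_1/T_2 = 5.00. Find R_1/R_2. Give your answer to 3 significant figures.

L ∝ R²T⁴ gives R ∝ √L / T², so
R_1/R_2 = √(2.50×10^5) / (5.00)² = 500.0 / 25.00 = 20.00.

20.0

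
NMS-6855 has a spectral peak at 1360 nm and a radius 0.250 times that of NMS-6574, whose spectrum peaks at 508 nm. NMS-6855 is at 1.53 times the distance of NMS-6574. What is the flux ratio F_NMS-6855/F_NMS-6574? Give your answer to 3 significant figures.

Wien's law: T_NMS-6855/T_NMS-6574 = λ_NMS-6574/λ_NMS-6855 = 508/1360 = 0.3735.
L_NMS-6855/L_NMS-6574 = (R_NMS-6855/R_NMS-6574)²(T_NMS-6855/T_NMS-6574)⁴ = (0.250)²(0.3735)⁴ = 0.001217.
F_NMS-6855/F_NMS-6574 = (L_NMS-6855/L_NMS-6574)/(d_NMS-6855/d_NMS-6574)² = 0.001217/(1.53)² = 5.198×10^-4.

5.20×10^-4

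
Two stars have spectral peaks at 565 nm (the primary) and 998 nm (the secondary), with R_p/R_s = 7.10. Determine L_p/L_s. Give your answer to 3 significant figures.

Wien's law gives T ∝ 1/λ_max, so T_p/T_s = λ_s/λ_p = 998/565 = 1.766.
Then L ∝ R²T⁴ gives L_p/L_s = (7.10)² × (1.766)⁴ = 50.41 × 9.735 = 490.7.

491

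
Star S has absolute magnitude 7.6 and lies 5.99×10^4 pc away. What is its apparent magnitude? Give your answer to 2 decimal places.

m = M + 5 log₁₀(d/10 pc) = 7.6 + 5 log₁₀(5.99×10^4/10)
  = 7.6 + 5 × 3.777 = 7.6 + 18.89 = 26.49.

26.49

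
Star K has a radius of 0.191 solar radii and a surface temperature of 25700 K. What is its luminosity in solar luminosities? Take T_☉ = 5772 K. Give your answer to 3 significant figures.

14.3 solar luminosities

L/L_☉ = (R/R_☉)² (T/T_☉)⁴ = (0.191)² × (25700/5772)⁴
       = 0.03648 × (4.453)⁴ = 0.03648 × 393.0 = 14.34.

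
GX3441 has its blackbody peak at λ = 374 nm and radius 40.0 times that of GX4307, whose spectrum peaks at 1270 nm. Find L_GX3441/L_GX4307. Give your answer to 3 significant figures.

Wien's law gives T ∝ 1/λ_max, so T_GX3441/T_GX4307 = λ_GX4307/λ_GX3441 = 1270/374 = 3.396.
Then L ∝ R²T⁴ gives L_GX3441/L_GX4307 = (40.0)² × (3.396)⁴ = 1600 × 133.0 = 2.127×10^5.

2.13×10^5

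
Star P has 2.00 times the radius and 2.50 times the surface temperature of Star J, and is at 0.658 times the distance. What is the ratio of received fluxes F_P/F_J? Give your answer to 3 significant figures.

361

L_P/L_J = (R_P/R_J)²(T_P/T_J)⁴ = (2.00)² × (2.50)⁴ = 156.2.
F_P/F_J = (L_P/L_J)/(d_P/d_J)² = 156.2 / (0.658)² = 360.9.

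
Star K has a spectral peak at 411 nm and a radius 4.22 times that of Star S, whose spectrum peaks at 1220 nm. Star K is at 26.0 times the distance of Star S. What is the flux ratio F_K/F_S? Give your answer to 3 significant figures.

Wien's law: T_K/T_S = λ_S/λ_K = 1220/411 = 2.968.
L_K/L_S = (R_K/R_S)²(T_K/T_S)⁴ = (4.22)²(2.968)⁴ = 1383.
F_K/F_S = (L_K/L_S)/(d_K/d_S)² = 1383/(26.0)² = 2.045.

2.05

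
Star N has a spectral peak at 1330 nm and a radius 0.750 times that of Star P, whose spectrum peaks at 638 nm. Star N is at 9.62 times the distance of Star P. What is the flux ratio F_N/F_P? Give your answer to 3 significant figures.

Wien's law: T_N/T_P = λ_P/λ_N = 638/1330 = 0.4797.
L_N/L_P = (R_N/R_P)²(T_N/T_P)⁴ = (0.750)²(0.4797)⁴ = 0.02979.
F_N/F_P = (L_N/L_P)/(d_N/d_P)² = 0.02979/(9.62)² = 3.218×10^-4.

3.22×10^-4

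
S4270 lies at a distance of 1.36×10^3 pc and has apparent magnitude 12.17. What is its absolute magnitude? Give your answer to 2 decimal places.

M = m − 5 log₁₀(d/10 pc) = 12.17 − 5 log₁₀(1.36×10^3/10)
  = 12.17 − 5 × 2.134 = 12.17 − 10.67 = 1.50.

1.50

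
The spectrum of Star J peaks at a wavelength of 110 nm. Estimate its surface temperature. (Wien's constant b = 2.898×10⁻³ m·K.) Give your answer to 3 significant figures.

T = b/λ_max = 2.898×10⁻³ / (110×10⁻⁹) = 2.635×10^4 K.

2.63×10^4 K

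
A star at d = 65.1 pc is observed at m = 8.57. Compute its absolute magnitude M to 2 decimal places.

M = m − 5 log₁₀(d/10 pc) = 8.57 − 5 log₁₀(65.1/10)
  = 8.57 − 5 × 0.814 = 8.57 − 4.07 = 4.50.

4.50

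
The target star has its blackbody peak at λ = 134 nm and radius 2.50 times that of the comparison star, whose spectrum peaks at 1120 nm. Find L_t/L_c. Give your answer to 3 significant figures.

3.05×10^4

Wien's law gives T ∝ 1/λ_max, so T_t/T_c = λ_c/λ_t = 1120/134 = 8.358.
Then L ∝ R²T⁴ gives L_t/L_c = (2.50)² × (8.358)⁴ = 6.250 × 4880 = 3.050×10^4.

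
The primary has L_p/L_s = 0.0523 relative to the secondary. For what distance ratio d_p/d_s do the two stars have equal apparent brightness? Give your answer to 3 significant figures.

Equal flux requires L_p/d_p² = L_s/d_s², so d_p/d_s = √(L_p/L_s)
= √(0.0523) = 0.2287.

0.229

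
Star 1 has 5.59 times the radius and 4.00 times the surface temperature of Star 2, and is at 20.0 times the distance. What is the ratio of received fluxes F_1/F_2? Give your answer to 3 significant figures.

L_1/L_2 = (R_1/R_2)²(T_1/T_2)⁴ = (5.59)² × (4.00)⁴ = 8000.
F_1/F_2 = (L_1/L_2)/(d_1/d_2)² = 8000 / (20.0)² = 20.00.

20.0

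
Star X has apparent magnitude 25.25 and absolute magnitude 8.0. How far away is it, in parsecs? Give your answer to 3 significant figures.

m − M = 5 log₁₀(d/10 pc)
25.25 − (8.0) = 17.25 = 5 log₁₀(d/10)
d = 10 × 10^(17.25/5) = 10 × 10^3.450 = 2.818×10^4 pc.

2.82×10^4 pc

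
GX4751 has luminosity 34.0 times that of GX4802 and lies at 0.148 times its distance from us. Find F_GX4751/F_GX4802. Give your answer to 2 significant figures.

F = L/(4πd²), so F_GX4751/F_GX4802 = (L_GX4751/L_GX4802) / (d_GX4751/d_GX4802)²
= 34.0 / (0.148)² = 34.0 / 0.02190 = 1552.

1.6×10^3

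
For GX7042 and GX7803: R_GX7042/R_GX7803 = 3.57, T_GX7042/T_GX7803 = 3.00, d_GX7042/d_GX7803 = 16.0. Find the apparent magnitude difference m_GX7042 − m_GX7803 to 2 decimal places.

L_GX7042/L_GX7803 = (3.57)²(3.00)⁴ = 1032.
F_GX7042/F_GX7803 = (L_GX7042/L_GX7803)/(d_GX7042/d_GX7803)² = 1032/256.0 = 4.033.
m_GX7042 − m_GX7803 = −2.5 log₁₀(4.033) = -1.51.

-1.51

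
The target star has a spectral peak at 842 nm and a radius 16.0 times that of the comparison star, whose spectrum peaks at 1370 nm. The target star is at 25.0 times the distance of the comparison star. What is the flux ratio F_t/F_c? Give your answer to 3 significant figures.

2.87

Wien's law: T_t/T_c = λ_c/λ_t = 1370/842 = 1.627.
L_t/L_c = (R_t/R_c)²(T_t/T_c)⁴ = (16.0)²(1.627)⁴ = 1794.
F_t/F_c = (L_t/L_c)/(d_t/d_c)² = 1794/(25.0)² = 2.871.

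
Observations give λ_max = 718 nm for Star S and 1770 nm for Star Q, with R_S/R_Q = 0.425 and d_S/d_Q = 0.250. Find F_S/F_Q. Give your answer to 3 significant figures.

107

Wien's law: T_S/T_Q = λ_Q/λ_S = 1770/718 = 2.465.
L_S/L_Q = (R_S/R_Q)²(T_S/T_Q)⁴ = (0.425)²(2.465)⁴ = 6.671.
F_S/F_Q = (L_S/L_Q)/(d_S/d_Q)² = 6.671/(0.250)² = 106.7.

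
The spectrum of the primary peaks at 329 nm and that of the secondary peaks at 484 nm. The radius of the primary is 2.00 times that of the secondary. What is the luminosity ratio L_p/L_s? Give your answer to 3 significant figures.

18.7

Wien's law gives T ∝ 1/λ_max, so T_p/T_s = λ_s/λ_p = 484/329 = 1.471.
Then L ∝ R²T⁴ gives L_p/L_s = (2.00)² × (1.471)⁴ = 4.000 × 4.684 = 18.74.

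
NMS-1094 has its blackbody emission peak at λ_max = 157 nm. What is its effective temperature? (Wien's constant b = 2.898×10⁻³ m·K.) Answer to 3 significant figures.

1.85×10^4 K

T = b/λ_max = 2.898×10⁻³ / (157×10⁻⁹) = 1.846×10^4 K.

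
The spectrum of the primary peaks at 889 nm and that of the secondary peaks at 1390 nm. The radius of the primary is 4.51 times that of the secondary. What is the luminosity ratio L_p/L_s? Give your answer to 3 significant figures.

122

Wien's law gives T ∝ 1/λ_max, so T_p/T_s = λ_s/λ_p = 1390/889 = 1.564.
Then L ∝ R²T⁴ gives L_p/L_s = (4.51)² × (1.564)⁴ = 20.34 × 5.977 = 121.6.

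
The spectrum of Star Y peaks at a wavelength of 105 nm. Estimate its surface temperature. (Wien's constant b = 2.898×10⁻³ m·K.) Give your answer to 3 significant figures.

T = b/λ_max = 2.898×10⁻³ / (105×10⁻⁹) = 2.760×10^4 K.

2.76×10^4 K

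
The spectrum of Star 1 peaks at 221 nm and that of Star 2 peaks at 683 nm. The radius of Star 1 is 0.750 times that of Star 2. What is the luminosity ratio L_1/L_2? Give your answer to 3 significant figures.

51.3

Wien's law gives T ∝ 1/λ_max, so T_1/T_2 = λ_2/λ_1 = 683/221 = 3.090.
Then L ∝ R²T⁴ gives L_1/L_2 = (0.750)² × (3.090)⁴ = 0.5625 × 91.22 = 51.31.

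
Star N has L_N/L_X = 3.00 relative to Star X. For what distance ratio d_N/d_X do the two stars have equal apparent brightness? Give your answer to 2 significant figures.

Equal flux requires L_N/d_N² = L_X/d_X², so d_N/d_X = √(L_N/L_X)
= √(3.00) = 1.732.

1.7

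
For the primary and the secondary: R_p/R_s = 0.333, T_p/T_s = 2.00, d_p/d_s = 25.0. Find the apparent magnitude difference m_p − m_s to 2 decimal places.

6.37

L_p/L_s = (0.333)²(2.00)⁴ = 1.774.
F_p/F_s = (L_p/L_s)/(d_p/d_s)² = 1.774/625.0 = 0.002839.
m_p − m_s = −2.5 log₁₀(0.002839) = 6.37.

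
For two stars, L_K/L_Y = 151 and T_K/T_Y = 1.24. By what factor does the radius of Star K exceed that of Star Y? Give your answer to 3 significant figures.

7.99

L ∝ R²T⁴ gives R ∝ √L / T², so
R_K/R_Y = √(151) / (1.24)² = 12.29 / 1.538 = 7.992.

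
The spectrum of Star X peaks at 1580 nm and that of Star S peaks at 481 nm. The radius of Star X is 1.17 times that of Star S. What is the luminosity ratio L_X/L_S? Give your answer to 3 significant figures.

Wien's law gives T ∝ 1/λ_max, so T_X/T_S = λ_S/λ_X = 481/1580 = 0.3044.
Then L ∝ R²T⁴ gives L_X/L_S = (1.17)² × (0.3044)⁴ = 1.369 × 0.008589 = 0.01176.

0.0118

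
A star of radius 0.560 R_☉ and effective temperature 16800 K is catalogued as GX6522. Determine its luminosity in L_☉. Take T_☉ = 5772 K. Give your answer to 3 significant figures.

22.5 L_☉

L/L_☉ = (R/R_☉)² (T/T_☉)⁴ = (0.560)² × (16800/5772)⁴
       = 0.3136 × (2.911)⁴ = 0.3136 × 71.77 = 22.51.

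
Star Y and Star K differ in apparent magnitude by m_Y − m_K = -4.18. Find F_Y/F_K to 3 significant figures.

F_Y/F_K = 10^(−(m_Y − m_K)/2.5) = 10^(4.18/2.5) = 10^1.672 = 46.99.

47.0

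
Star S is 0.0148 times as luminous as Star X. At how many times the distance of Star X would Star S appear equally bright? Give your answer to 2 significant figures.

Equal flux requires L_S/d_S² = L_X/d_X², so d_S/d_X = √(L_S/L_X)
= √(0.0148) = 0.1217.

0.12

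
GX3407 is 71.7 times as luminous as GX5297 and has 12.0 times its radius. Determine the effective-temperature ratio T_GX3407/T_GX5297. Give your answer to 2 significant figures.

L ∝ R²T⁴ gives T ∝ (L/R²)^(1/4), so
T_GX3407/T_GX5297 = (71.7 / 12.0²)^(1/4) = (0.4979)^(1/4) = 0.8400.

0.84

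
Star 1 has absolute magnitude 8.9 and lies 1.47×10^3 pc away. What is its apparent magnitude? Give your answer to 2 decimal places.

m = M + 5 log₁₀(d/10 pc) = 8.9 + 5 log₁₀(1.47×10^3/10)
  = 8.9 + 5 × 2.167 = 8.9 + 10.84 = 19.74.

19.74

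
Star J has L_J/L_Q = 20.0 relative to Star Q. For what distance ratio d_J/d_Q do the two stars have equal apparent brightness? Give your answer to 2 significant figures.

Equal flux requires L_J/d_J² = L_Q/d_Q², so d_J/d_Q = √(L_J/L_Q)
= √(20.0) = 4.472.

4.5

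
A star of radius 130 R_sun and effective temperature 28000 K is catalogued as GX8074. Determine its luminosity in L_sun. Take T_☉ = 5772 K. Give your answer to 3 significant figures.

9.36×10^6 L_sun

L/L_☉ = (R/R_☉)² (T/T_☉)⁴ = (130)² × (28000/5772)⁴
       = 1.690×10^4 × (4.851)⁴ = 1.690×10^4 × 553.8 = 9.359×10^6.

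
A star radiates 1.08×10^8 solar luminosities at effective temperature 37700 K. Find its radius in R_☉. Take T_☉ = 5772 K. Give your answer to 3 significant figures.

R/R_☉ = √(L/L_☉) / (T/T_☉)² = √(1.08×10^8) / (6.532)²
       = 1.039×10^4 / 42.66 = 243.6.

244 R_☉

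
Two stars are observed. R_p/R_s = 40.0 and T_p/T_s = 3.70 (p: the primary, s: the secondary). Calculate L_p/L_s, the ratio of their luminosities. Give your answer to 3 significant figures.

From the Stefan–Boltzmann law, L ∝ R²T⁴, so
L_p/L_s = (R_p/R_s)² (T_p/T_s)⁴ = (40.0)² × (3.70)⁴ = 1600 × 187.4 = 2.999×10^5.

3.00×10^5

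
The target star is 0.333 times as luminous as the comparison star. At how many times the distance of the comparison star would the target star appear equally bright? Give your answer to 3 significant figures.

0.577

Equal flux requires L_t/d_t² = L_c/d_c², so d_t/d_c = √(L_t/L_c)
= √(0.333) = 0.5771.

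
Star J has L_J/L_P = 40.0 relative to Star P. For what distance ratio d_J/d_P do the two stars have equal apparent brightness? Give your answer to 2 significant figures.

Equal flux requires L_J/d_J² = L_P/d_P², so d_J/d_P = √(L_J/L_P)
= √(40.0) = 6.325.

6.3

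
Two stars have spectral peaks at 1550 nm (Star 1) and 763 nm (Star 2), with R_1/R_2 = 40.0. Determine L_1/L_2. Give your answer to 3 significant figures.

93.9

Wien's law gives T ∝ 1/λ_max, so T_1/T_2 = λ_2/λ_1 = 763/1550 = 0.4923.
Then L ∝ R²T⁴ gives L_1/L_2 = (40.0)² × (0.4923)⁴ = 1600 × 0.05872 = 93.95.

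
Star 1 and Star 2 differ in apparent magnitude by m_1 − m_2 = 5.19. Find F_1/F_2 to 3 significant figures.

0.00839

F_1/F_2 = 10^(−(m_1 − m_2)/2.5) = 10^(-5.19/2.5) = 10^-2.076 = 0.008395.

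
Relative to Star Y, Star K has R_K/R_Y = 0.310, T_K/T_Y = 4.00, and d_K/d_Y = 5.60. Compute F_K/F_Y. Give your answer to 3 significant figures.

L_K/L_Y = (R_K/R_Y)²(T_K/T_Y)⁴ = (0.310)² × (4.00)⁴ = 24.60.
F_K/F_Y = (L_K/L_Y)/(d_K/d_Y)² = 24.60 / (5.60)² = 0.7845.

0.784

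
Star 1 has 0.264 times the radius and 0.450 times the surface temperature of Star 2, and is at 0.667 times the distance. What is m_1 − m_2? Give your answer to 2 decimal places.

5.48

L_1/L_2 = (0.264)²(0.450)⁴ = 0.002858.
F_1/F_2 = (L_1/L_2)/(d_1/d_2)² = 0.002858/0.4449 = 0.006424.
m_1 − m_2 = −2.5 log₁₀(0.006424) = 5.48.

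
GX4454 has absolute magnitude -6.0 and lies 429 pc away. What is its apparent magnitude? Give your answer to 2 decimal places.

2.16

m = M + 5 log₁₀(d/10 pc) = -6.0 + 5 log₁₀(429/10)
  = -6.0 + 5 × 1.632 = -6.0 + 8.16 = 2.16.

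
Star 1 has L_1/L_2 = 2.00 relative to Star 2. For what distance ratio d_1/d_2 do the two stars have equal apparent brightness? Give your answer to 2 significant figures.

1.4

Equal flux requires L_1/d_1² = L_2/d_2², so d_1/d_2 = √(L_1/L_2)
= √(2.00) = 1.414.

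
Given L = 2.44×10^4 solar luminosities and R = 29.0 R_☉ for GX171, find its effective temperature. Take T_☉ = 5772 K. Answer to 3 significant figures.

1.34×10^4 K

T/T_☉ = (L/L_☉)^(1/4) / (R/R_☉)^(1/2)
T = 5772 × (2.44×10^4)^(1/4) / √(29.0) = 5772 × 12.50 / 5.385 = 1.340×10^4 K.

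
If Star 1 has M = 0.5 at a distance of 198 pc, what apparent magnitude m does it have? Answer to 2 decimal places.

m = M + 5 log₁₀(d/10 pc) = 0.5 + 5 log₁₀(198/10)
  = 0.5 + 5 × 1.297 = 0.5 + 6.48 = 6.98.

6.98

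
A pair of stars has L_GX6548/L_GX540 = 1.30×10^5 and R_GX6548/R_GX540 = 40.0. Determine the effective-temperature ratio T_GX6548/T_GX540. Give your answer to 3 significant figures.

L ∝ R²T⁴ gives T ∝ (L/R²)^(1/4), so
T_GX6548/T_GX540 = (1.30×10^5 / 40.0²)^(1/4) = (81.25)^(1/4) = 3.002.

3.00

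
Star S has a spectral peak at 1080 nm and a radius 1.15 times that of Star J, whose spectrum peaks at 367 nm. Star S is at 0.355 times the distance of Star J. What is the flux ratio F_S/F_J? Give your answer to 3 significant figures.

0.140

Wien's law: T_S/T_J = λ_J/λ_S = 367/1080 = 0.3398.
L_S/L_J = (R_S/R_J)²(T_S/T_J)⁴ = (1.15)²(0.3398)⁴ = 0.01763.
F_S/F_J = (L_S/L_J)/(d_S/d_J)² = 0.01763/(0.355)² = 0.1399.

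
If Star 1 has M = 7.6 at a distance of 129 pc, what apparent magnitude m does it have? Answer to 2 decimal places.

13.15

m = M + 5 log₁₀(d/10 pc) = 7.6 + 5 log₁₀(129/10)
  = 7.6 + 5 × 1.111 = 7.6 + 5.55 = 13.15.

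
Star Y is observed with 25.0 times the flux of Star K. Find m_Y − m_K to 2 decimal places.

m_Y − m_K = −2.5 log₁₀(F_Y/F_K) = −2.5 log₁₀(25.0) = −2.5 × (1.398) = -3.495.

-3.49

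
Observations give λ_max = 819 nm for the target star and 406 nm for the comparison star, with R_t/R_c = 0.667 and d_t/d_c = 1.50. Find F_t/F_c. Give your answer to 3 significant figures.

Wien's law: T_t/T_c = λ_c/λ_t = 406/819 = 0.4957.
L_t/L_c = (R_t/R_c)²(T_t/T_c)⁴ = (0.667)²(0.4957)⁴ = 0.02687.
F_t/F_c = (L_t/L_c)/(d_t/d_c)² = 0.02687/(1.50)² = 0.01194.

0.0119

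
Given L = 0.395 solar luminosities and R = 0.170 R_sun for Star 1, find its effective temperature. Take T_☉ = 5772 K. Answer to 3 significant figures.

T/T_☉ = (L/L_☉)^(1/4) / (R/R_☉)^(1/2)
T = 5772 × (0.395)^(1/4) / √(0.170) = 5772 × 0.7928 / 0.4123 = 1.110×10^4 K.

1.11×10^4 K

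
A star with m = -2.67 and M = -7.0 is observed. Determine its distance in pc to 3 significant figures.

m − M = 5 log₁₀(d/10 pc)
-2.67 − (-7.0) = 4.33 = 5 log₁₀(d/10)
d = 10 × 10^(4.33/5) = 10 × 10^0.866 = 73.45 pc.

73.5 pc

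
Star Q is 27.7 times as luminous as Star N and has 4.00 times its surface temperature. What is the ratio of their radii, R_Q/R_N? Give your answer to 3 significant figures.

L ∝ R²T⁴ gives R ∝ √L / T², so
R_Q/R_N = √(27.7) / (4.00)² = 5.263 / 16.00 = 0.3289.

0.329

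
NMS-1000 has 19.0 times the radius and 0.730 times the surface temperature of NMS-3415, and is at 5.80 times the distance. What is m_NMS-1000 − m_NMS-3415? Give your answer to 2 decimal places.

L_NMS-1000/L_NMS-3415 = (19.0)²(0.730)⁴ = 102.5.
F_NMS-1000/F_NMS-3415 = (L_NMS-1000/L_NMS-3415)/(d_NMS-1000/d_NMS-3415)² = 102.5/33.64 = 3.047.
m_NMS-1000 − m_NMS-3415 = −2.5 log₁₀(3.047) = -1.21.

-1.21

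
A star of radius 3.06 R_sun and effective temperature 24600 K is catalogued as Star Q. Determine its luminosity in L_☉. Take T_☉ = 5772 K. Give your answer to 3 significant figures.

L/L_☉ = (R/R_☉)² (T/T_☉)⁴ = (3.06)² × (24600/5772)⁴
       = 9.364 × (4.262)⁴ = 9.364 × 329.9 = 3089.

3.09×10^3 L_☉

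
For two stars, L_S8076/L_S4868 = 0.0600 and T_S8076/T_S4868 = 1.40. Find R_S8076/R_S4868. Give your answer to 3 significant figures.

0.125

L ∝ R²T⁴ gives R ∝ √L / T², so
R_S8076/R_S4868 = √(0.0600) / (1.40)² = 0.2449 / 1.960 = 0.1250.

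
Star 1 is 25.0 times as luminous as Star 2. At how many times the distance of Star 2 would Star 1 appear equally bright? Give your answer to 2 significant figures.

Equal flux requires L_1/d_1² = L_2/d_2², so d_1/d_2 = √(L_1/L_2)
= √(25.0) = 5.000.

5.0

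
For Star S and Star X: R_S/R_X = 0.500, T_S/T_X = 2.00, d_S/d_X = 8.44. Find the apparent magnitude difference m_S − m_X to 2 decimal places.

3.13

L_S/L_X = (0.500)²(2.00)⁴ = 4.000.
F_S/F_X = (L_S/L_X)/(d_S/d_X)² = 4.000/71.23 = 0.05615.
m_S − m_X = −2.5 log₁₀(0.05615) = 3.13.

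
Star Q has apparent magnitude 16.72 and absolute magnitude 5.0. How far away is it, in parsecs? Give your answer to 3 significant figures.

2.21×10^3 pc

m − M = 5 log₁₀(d/10 pc)
16.72 − (5.0) = 11.72 = 5 log₁₀(d/10)
d = 10 × 10^(11.72/5) = 10 × 10^2.344 = 2208 pc.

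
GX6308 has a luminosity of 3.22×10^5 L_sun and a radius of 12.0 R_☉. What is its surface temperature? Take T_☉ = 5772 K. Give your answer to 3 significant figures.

3.97×10^4 K

T/T_☉ = (L/L_☉)^(1/4) / (R/R_☉)^(1/2)
T = 5772 × (3.22×10^5)^(1/4) / √(12.0) = 5772 × 23.82 / 3.464 = 3.969×10^4 K.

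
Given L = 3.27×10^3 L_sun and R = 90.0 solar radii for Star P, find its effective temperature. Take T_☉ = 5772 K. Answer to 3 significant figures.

T/T_☉ = (L/L_☉)^(1/4) / (R/R_☉)^(1/2)
T = 5772 × (3.27×10^3)^(1/4) / √(90.0) = 5772 × 7.562 / 9.487 = 4601 K.

4.60×10^3 K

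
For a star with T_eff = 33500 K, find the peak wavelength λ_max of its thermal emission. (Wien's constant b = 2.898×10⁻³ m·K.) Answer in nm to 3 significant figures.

λ_max = b/T = 2.898×10⁻³ / 33500 = 8.65×10^-8 m = 86.51 nm.

86.5 nm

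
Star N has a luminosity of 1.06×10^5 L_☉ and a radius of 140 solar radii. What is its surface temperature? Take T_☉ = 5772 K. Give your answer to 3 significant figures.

8.80×10^3 K

T/T_☉ = (L/L_☉)^(1/4) / (R/R_☉)^(1/2)
T = 5772 × (1.06×10^5)^(1/4) / √(140) = 5772 × 18.04 / 11.83 = 8802 K.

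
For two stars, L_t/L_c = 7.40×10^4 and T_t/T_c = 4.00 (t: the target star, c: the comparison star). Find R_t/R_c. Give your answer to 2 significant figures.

17

L ∝ R²T⁴ gives R ∝ √L / T², so
R_t/R_c = √(7.40×10^4) / (4.00)² = 272.0 / 16.00 = 17.00.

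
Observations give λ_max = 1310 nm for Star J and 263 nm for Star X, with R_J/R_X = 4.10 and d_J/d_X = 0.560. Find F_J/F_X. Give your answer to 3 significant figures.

Wien's law: T_J/T_X = λ_X/λ_J = 263/1310 = 0.2008.
L_J/L_X = (R_J/R_X)²(T_J/T_X)⁴ = (4.10)²(0.2008)⁴ = 0.02731.
F_J/F_X = (L_J/L_X)/(d_J/d_X)² = 0.02731/(0.560)² = 0.08708.

0.0871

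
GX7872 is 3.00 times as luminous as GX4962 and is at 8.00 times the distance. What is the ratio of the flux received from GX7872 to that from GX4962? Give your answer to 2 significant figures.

F = L/(4πd²), so F_GX7872/F_GX4962 = (L_GX7872/L_GX4962) / (d_GX7872/d_GX4962)²
= 3.00 / (8.00)² = 3.00 / 64.00 = 0.04688.

0.047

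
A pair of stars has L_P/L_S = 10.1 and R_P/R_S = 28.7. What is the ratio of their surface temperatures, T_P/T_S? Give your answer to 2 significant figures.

L ∝ R²T⁴ gives T ∝ (L/R²)^(1/4), so
T_P/T_S = (10.1 / 28.7²)^(1/4) = (0.01226)^(1/4) = 0.3328.

0.33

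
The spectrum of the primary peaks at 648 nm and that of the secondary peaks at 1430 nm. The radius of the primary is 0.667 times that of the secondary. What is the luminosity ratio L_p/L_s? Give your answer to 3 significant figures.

10.6

Wien's law gives T ∝ 1/λ_max, so T_p/T_s = λ_s/λ_p = 1430/648 = 2.207.
Then L ∝ R²T⁴ gives L_p/L_s = (0.667)² × (2.207)⁴ = 0.4449 × 23.72 = 10.55.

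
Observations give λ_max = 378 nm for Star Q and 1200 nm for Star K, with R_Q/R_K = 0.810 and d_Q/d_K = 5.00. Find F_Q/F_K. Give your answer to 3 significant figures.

2.67

Wien's law: T_Q/T_K = λ_K/λ_Q = 1200/378 = 3.175.
L_Q/L_K = (R_Q/R_K)²(T_Q/T_K)⁴ = (0.810)²(3.175)⁴ = 66.64.
F_Q/F_K = (L_Q/L_K)/(d_Q/d_K)² = 66.64/(5.00)² = 2.666.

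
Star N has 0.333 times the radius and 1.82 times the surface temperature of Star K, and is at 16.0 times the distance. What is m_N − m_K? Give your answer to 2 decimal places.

5.81

L_N/L_K = (0.333)²(1.82)⁴ = 1.217.
F_N/F_K = (L_N/L_K)/(d_N/d_K)² = 1.217/256.0 = 0.004753.
m_N − m_K = −2.5 log₁₀(0.004753) = 5.81.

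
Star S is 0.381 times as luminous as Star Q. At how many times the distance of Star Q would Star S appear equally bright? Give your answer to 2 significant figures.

0.62

Equal flux requires L_S/d_S² = L_Q/d_Q², so d_S/d_Q = √(L_S/L_Q)
= √(0.381) = 0.6173.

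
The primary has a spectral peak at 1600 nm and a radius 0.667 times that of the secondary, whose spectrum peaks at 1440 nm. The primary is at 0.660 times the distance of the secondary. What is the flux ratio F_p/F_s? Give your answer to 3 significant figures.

0.670

Wien's law: T_p/T_s = λ_s/λ_p = 1440/1600 = 0.9000.
L_p/L_s = (R_p/R_s)²(T_p/T_s)⁴ = (0.667)²(0.9000)⁴ = 0.2919.
F_p/F_s = (L_p/L_s)/(d_p/d_s)² = 0.2919/(0.660)² = 0.6701.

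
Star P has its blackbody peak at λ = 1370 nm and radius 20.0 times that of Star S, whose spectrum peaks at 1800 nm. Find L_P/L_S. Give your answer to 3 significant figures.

Wien's law gives T ∝ 1/λ_max, so T_P/T_S = λ_S/λ_P = 1800/1370 = 1.314.
Then L ∝ R²T⁴ gives L_P/L_S = (20.0)² × (1.314)⁴ = 400.0 × 2.980 = 1192.

1.19×10^3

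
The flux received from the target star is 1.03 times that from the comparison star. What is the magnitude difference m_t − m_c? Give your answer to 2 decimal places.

-0.03

m_t − m_c = −2.5 log₁₀(F_t/F_c) = −2.5 log₁₀(1.03) = −2.5 × (0.013) = -0.032.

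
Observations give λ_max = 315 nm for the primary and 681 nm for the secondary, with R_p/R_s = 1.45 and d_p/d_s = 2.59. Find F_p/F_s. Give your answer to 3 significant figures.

6.85

Wien's law: T_p/T_s = λ_s/λ_p = 681/315 = 2.162.
L_p/L_s = (R_p/R_s)²(T_p/T_s)⁴ = (1.45)²(2.162)⁴ = 45.93.
F_p/F_s = (L_p/L_s)/(d_p/d_s)² = 45.93/(2.59)² = 6.847.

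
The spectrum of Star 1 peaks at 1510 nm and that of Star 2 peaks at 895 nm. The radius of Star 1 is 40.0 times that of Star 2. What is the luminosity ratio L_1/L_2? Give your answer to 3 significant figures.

197

Wien's law gives T ∝ 1/λ_max, so T_1/T_2 = λ_2/λ_1 = 895/1510 = 0.5927.
Then L ∝ R²T⁴ gives L_1/L_2 = (40.0)² × (0.5927)⁴ = 1600 × 0.1234 = 197.5.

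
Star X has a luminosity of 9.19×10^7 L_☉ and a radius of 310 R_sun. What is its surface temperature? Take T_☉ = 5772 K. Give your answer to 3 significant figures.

3.21×10^4 K

T/T_☉ = (L/L_☉)^(1/4) / (R/R_☉)^(1/2)
T = 5772 × (9.19×10^7)^(1/4) / √(310) = 5772 × 97.91 / 17.61 = 3.210×10^4 K.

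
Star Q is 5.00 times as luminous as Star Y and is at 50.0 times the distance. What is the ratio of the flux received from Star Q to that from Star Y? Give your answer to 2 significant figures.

F = L/(4πd²), so F_Q/F_Y = (L_Q/L_Y) / (d_Q/d_Y)²
= 5.00 / (50.0)² = 5.00 / 2500 = 0.002000.

0.0020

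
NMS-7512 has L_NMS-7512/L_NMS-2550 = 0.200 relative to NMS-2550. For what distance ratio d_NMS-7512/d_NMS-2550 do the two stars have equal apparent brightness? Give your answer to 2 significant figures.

0.45

Equal flux requires L_NMS-7512/d_NMS-7512² = L_NMS-2550/d_NMS-2550², so d_NMS-7512/d_NMS-2550 = √(L_NMS-7512/L_NMS-2550)
= √(0.200) = 0.4472.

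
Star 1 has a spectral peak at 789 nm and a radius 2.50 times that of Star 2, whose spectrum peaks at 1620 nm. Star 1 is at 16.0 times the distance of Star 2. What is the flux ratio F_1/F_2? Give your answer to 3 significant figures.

Wien's law: T_1/T_2 = λ_2/λ_1 = 1620/789 = 2.053.
L_1/L_2 = (R_1/R_2)²(T_1/T_2)⁴ = (2.50)²(2.053)⁴ = 111.1.
F_1/F_2 = (L_1/L_2)/(d_1/d_2)² = 111.1/(16.0)² = 0.4339.

0.434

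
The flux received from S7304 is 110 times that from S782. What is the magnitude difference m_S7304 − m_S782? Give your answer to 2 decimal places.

m_S7304 − m_S782 = −2.5 log₁₀(F_S7304/F_S782) = −2.5 log₁₀(110) = −2.5 × (2.041) = -5.103.

-5.10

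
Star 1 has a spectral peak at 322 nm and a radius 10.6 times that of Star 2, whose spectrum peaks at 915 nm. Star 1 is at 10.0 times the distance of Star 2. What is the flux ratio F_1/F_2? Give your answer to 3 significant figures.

Wien's law: T_1/T_2 = λ_2/λ_1 = 915/322 = 2.842.
L_1/L_2 = (R_1/R_2)²(T_1/T_2)⁴ = (10.6)²(2.842)⁴ = 7326.
F_1/F_2 = (L_1/L_2)/(d_1/d_2)² = 7326/(10.0)² = 73.26.

73.3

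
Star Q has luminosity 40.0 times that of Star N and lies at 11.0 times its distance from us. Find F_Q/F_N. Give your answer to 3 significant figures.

F = L/(4πd²), so F_Q/F_N = (L_Q/L_N) / (d_Q/d_N)²
= 40.0 / (11.0)² = 40.0 / 121.0 = 0.3306.

0.331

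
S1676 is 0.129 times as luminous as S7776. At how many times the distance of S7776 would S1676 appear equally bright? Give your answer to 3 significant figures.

Equal flux requires L_S1676/d_S1676² = L_S7776/d_S7776², so d_S1676/d_S7776 = √(L_S1676/L_S7776)
= √(0.129) = 0.3592.

0.359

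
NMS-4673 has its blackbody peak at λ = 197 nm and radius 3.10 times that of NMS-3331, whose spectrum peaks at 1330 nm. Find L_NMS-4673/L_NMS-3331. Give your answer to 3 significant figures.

2.00×10^4

Wien's law gives T ∝ 1/λ_max, so T_NMS-4673/T_NMS-3331 = λ_NMS-3331/λ_NMS-4673 = 1330/197 = 6.751.
Then L ∝ R²T⁴ gives L_NMS-4673/L_NMS-3331 = (3.10)² × (6.751)⁴ = 9.610 × 2078 = 1.996×10^4.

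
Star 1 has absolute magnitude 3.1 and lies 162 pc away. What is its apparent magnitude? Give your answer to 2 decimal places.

m = M + 5 log₁₀(d/10 pc) = 3.1 + 5 log₁₀(162/10)
  = 3.1 + 5 × 1.210 = 3.1 + 6.05 = 9.15.

9.15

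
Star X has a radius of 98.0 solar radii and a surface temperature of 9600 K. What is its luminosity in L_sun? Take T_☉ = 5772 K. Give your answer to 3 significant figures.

L/L_☉ = (R/R_☉)² (T/T_☉)⁴ = (98.0)² × (9600/5772)⁴
       = 9604 × (1.663)⁴ = 9604 × 7.652 = 7.349×10^4.

7.35×10^4 L_sun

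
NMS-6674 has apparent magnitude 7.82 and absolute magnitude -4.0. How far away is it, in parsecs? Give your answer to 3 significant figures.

m − M = 5 log₁₀(d/10 pc)
7.82 − (-4.0) = 11.82 = 5 log₁₀(d/10)
d = 10 × 10^(11.82/5) = 10 × 10^2.364 = 2312 pc.

2.31×10^3 pc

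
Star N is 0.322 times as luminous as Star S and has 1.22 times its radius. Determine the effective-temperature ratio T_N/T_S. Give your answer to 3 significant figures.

L ∝ R²T⁴ gives T ∝ (L/R²)^(1/4), so
T_N/T_S = (0.322 / 1.22²)^(1/4) = (0.2163)^(1/4) = 0.6820.

0.682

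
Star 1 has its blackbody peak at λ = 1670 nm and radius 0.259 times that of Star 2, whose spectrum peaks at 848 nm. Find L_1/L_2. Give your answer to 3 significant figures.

0.00446

Wien's law gives T ∝ 1/λ_max, so T_1/T_2 = λ_2/λ_1 = 848/1670 = 0.5078.
Then L ∝ R²T⁴ gives L_1/L_2 = (0.259)² × (0.5078)⁴ = 0.06708 × 0.06648 = 0.004460.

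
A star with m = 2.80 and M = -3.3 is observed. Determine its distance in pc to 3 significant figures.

m − M = 5 log₁₀(d/10 pc)
2.80 − (-3.3) = 6.10 = 5 log₁₀(d/10)
d = 10 × 10^(6.10/5) = 10 × 10^1.220 = 166.0 pc.

166 pc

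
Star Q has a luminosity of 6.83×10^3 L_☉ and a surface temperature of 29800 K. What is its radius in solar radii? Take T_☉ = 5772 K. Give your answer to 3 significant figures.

3.10 solar radii

R/R_☉ = √(L/L_☉) / (T/T_☉)² = √(6.83×10^3) / (5.163)²
       = 82.64 / 26.66 = 3.100.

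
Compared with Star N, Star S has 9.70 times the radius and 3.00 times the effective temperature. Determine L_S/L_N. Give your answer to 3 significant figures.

7.62×10^3

From the Stefan–Boltzmann law, L ∝ R²T⁴, so
L_S/L_N = (R_S/R_N)² (T_S/T_N)⁴ = (9.70)² × (3.00)⁴ = 94.09 × 81.00 = 7621.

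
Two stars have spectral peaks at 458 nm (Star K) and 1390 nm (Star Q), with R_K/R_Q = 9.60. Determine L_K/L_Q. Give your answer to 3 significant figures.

7.82×10^3

Wien's law gives T ∝ 1/λ_max, so T_K/T_Q = λ_Q/λ_K = 1390/458 = 3.035.
Then L ∝ R²T⁴ gives L_K/L_Q = (9.60)² × (3.035)⁴ = 92.16 × 84.84 = 7819.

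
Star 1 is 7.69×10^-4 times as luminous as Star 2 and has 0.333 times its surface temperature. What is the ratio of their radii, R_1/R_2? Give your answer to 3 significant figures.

L ∝ R²T⁴ gives R ∝ √L / T², so
R_1/R_2 = √(7.69×10^-4) / (0.333)² = 0.02773 / 0.1109 = 0.2501.

0.250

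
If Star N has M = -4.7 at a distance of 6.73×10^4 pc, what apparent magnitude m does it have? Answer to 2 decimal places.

14.44

m = M + 5 log₁₀(d/10 pc) = -4.7 + 5 log₁₀(6.73×10^4/10)
  = -4.7 + 5 × 3.828 = -4.7 + 19.14 = 14.44.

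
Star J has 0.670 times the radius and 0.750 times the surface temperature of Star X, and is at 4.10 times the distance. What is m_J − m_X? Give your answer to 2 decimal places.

L_J/L_X = (0.670)²(0.750)⁴ = 0.1420.
F_J/F_X = (L_J/L_X)/(d_J/d_X)² = 0.1420/16.81 = 0.008449.
m_J − m_X = −2.5 log₁₀(0.008449) = 5.18.

5.18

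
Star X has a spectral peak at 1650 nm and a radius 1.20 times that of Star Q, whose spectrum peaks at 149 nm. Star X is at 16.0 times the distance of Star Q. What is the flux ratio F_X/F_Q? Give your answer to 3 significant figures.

3.74×10^-7

Wien's law: T_X/T_Q = λ_Q/λ_X = 149/1650 = 0.09030.
L_X/L_Q = (R_X/R_Q)²(T_X/T_Q)⁴ = (1.20)²(0.09030)⁴ = 9.576×10^-5.
F_X/F_Q = (L_X/L_Q)/(d_X/d_Q)² = 9.576×10^-5/(16.0)² = 3.741×10^-7.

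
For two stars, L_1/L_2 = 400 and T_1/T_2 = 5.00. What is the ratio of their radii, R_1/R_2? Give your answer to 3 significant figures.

L ∝ R²T⁴ gives R ∝ √L / T², so
R_1/R_2 = √(400) / (5.00)² = 20.00 / 25.00 = 0.8000.

0.800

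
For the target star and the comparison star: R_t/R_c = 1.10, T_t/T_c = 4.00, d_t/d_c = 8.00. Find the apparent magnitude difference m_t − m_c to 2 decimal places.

-1.71

L_t/L_c = (1.10)²(4.00)⁴ = 309.8.
F_t/F_c = (L_t/L_c)/(d_t/d_c)² = 309.8/64.00 = 4.840.
m_t − m_c = −2.5 log₁₀(4.840) = -1.71.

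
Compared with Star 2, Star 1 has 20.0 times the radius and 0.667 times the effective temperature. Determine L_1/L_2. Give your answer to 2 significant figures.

79

From the Stefan–Boltzmann law, L ∝ R²T⁴, so
L_1/L_2 = (R_1/R_2)² (T_1/T_2)⁴ = (20.0)² × (0.667)⁴ = 400.0 × 0.1979 = 79.17.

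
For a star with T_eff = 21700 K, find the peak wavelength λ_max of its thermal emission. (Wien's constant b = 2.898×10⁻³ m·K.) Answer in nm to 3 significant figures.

134 nm

λ_max = b/T = 2.898×10⁻³ / 21700 = 1.34×10^-7 m = 133.5 nm.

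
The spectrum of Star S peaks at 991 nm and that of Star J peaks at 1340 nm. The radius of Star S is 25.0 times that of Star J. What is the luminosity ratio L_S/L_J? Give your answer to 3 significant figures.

Wien's law gives T ∝ 1/λ_max, so T_S/T_J = λ_J/λ_S = 1340/991 = 1.352.
Then L ∝ R²T⁴ gives L_S/L_J = (25.0)² × (1.352)⁴ = 625.0 × 3.343 = 2089.

2.09×10^3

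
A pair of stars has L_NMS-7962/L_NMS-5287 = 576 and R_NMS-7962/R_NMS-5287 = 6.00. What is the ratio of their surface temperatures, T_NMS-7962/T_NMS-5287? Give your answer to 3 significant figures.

2.00

L ∝ R²T⁴ gives T ∝ (L/R²)^(1/4), so
T_NMS-7962/T_NMS-5287 = (576 / 6.00²)^(1/4) = (16.00)^(1/4) = 2.000.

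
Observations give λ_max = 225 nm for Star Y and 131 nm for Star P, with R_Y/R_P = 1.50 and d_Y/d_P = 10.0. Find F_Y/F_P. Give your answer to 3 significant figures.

Wien's law: T_Y/T_P = λ_P/λ_Y = 131/225 = 0.5822.
L_Y/L_P = (R_Y/R_P)²(T_Y/T_P)⁴ = (1.50)²(0.5822)⁴ = 0.2585.
F_Y/F_P = (L_Y/L_P)/(d_Y/d_P)² = 0.2585/(10.0)² = 0.002585.

0.00259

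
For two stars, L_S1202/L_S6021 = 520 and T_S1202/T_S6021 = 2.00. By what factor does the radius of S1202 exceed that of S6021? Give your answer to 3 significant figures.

5.70

L ∝ R²T⁴ gives R ∝ √L / T², so
R_S1202/R_S6021 = √(520) / (2.00)² = 22.80 / 4.000 = 5.701.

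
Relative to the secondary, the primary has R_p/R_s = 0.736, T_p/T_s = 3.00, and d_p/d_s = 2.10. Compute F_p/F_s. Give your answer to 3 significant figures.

L_p/L_s = (R_p/R_s)²(T_p/T_s)⁴ = (0.736)² × (3.00)⁴ = 43.88.
F_p/F_s = (L_p/L_s)/(d_p/d_s)² = 43.88 / (2.10)² = 9.950.

9.95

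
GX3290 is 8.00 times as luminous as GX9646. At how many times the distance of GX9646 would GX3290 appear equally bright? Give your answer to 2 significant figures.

2.8

Equal flux requires L_GX3290/d_GX3290² = L_GX9646/d_GX9646², so d_GX3290/d_GX9646 = √(L_GX3290/L_GX9646)
= √(8.00) = 2.828.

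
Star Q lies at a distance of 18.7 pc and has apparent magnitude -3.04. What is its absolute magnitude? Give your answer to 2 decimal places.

M = m − 5 log₁₀(d/10 pc) = -3.04 − 5 log₁₀(18.7/10)
  = -3.04 − 5 × 0.272 = -3.04 − 1.36 = -4.40.

-4.40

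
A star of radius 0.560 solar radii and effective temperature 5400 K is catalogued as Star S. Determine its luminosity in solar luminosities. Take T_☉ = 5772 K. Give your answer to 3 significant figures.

0.240 solar luminosities

L/L_☉ = (R/R_☉)² (T/T_☉)⁴ = (0.560)² × (5400/5772)⁴
       = 0.3136 × (0.9356)⁴ = 0.3136 × 0.7661 = 0.2402.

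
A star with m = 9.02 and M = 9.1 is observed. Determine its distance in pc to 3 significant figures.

m − M = 5 log₁₀(d/10 pc)
9.02 − (9.1) = -0.08 = 5 log₁₀(d/10)
d = 10 × 10^(-0.08/5) = 10 × 10^-0.016 = 9.638 pc.

9.64 pc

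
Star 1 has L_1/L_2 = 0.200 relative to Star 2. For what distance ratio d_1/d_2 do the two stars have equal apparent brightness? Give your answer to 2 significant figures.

0.45

Equal flux requires L_1/d_1² = L_2/d_2², so d_1/d_2 = √(L_1/L_2)
= √(0.200) = 0.4472.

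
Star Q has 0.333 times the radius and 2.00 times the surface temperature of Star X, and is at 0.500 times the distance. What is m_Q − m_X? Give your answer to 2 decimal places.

-2.13

L_Q/L_X = (0.333)²(2.00)⁴ = 1.774.
F_Q/F_X = (L_Q/L_X)/(d_Q/d_X)² = 1.774/0.2500 = 7.097.
m_Q − m_X = −2.5 log₁₀(7.097) = -2.13.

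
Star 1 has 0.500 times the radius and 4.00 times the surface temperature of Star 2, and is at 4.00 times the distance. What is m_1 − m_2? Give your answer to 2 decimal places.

L_1/L_2 = (0.500)²(4.00)⁴ = 64.00.
F_1/F_2 = (L_1/L_2)/(d_1/d_2)² = 64.00/16.00 = 4.000.
m_1 − m_2 = −2.5 log₁₀(4.000) = -1.51.

-1.51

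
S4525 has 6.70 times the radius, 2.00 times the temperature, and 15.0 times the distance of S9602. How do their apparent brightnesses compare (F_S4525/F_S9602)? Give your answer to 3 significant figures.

3.19

L_S4525/L_S9602 = (R_S4525/R_S9602)²(T_S4525/T_S9602)⁴ = (6.70)² × (2.00)⁴ = 718.2.
F_S4525/F_S9602 = (L_S4525/L_S9602)/(d_S4525/d_S9602)² = 718.2 / (15.0)² = 3.192.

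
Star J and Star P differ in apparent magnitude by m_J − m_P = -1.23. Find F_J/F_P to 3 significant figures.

3.10

F_J/F_P = 10^(−(m_J − m_P)/2.5) = 10^(1.23/2.5) = 10^0.492 = 3.105.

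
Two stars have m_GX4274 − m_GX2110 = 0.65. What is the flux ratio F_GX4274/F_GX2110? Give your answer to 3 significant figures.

0.550

F_GX4274/F_GX2110 = 10^(−(m_GX4274 − m_GX2110)/2.5) = 10^(-0.65/2.5) = 10^-0.260 = 0.5495.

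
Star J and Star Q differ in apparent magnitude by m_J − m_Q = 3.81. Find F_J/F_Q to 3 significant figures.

F_J/F_Q = 10^(−(m_J − m_Q)/2.5) = 10^(-3.81/2.5) = 10^-1.524 = 0.02992.

0.0299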